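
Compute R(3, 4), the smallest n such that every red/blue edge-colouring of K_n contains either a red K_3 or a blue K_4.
R(3, 4) = 9

Lower bound: an explicit 2-colouring of K_{8} (typically a Paley-type or other structured construction) avoids a red K_3 and a blue K_4, showing R(3, 4) > 8.
Upper bound: the Erdős–Szekeres recurrence R(r, t') ≤ R(r−1, t') + R(r, t'−1) (with the −1 refinement when both summands are even) yields R(3, 4) ≤ 9.
Hence R(3, 4) = 9.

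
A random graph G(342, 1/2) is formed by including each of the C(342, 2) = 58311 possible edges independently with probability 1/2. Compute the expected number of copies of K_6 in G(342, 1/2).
E[# K_6] = C(342, 6) · (1/2)^C(6, 2) = 2126538280581 / 2^15 ≈ 64896798.113434

For each 6-subset S of vertices (there are C(342, 6) = 2126538280581 such S), let X_S = 1 if S induces a K_6 (all C(6, 2) = 15 edges present). Then P(X_S = 1) = (1/2)^15 = 1/32768. By linearity of expectation, E[# K_6] = C(342, 6) · (1/2)^15 = 2126538280581 / 32768 ≈ 64896798.113434.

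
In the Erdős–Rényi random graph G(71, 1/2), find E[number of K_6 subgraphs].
E[# K_6] = C(71, 6) · (1/2)^C(6, 2) = 143218999 / 2^15 ≈ 4370.696991

For each 6-subset S of vertices (there are C(71, 6) = 143218999 such S), let X_S = 1 if S induces a K_6 (all C(6, 2) = 15 edges present). Then P(X_S = 1) = (1/2)^15 = 1/32768. By linearity of expectation, E[# K_6] = C(71, 6) · (1/2)^15 = 143218999 / 32768 ≈ 4370.696991.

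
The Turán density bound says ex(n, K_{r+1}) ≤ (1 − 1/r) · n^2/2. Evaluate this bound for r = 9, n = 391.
Turán density bound = (8/9) · 391^2/2 = 611524/9 ≈ 67947.1111

Turán's theorem: ex(n, K_{r+1}) is achieved by the complete r-partite Turán graph T(n, r) with parts as balanced as possible, and is at most (1 − 1/r) · n^2/2. For r = 9, n = 391: the density bound is (8/9) · 152881/2 = 611524/9 ≈ 67947.1111. The integer-valued extremum is e(T(391, 9)) = 67946, which is strictly less than the density bound 611524/9 since 9 ∤ 391 (the parts of T(391, 9) cannot all be equal).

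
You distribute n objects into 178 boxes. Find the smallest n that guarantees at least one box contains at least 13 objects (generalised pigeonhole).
n = (13 − 1)·178 + 1 = 2137

By the generalised pigeonhole principle, to guarantee some box contains ≥ r objects we need more than (r − 1) · k objects total. Threshold: n = (r − 1) · k + 1. With r = 13 and k = 178: n = 12 · 178 + 1 = 2136 + 1 = 2137. For n = 2136 = 12 · 178, we can put exactly 12 objects in every box, avoiding 13 in any single one — so 2137 is tight.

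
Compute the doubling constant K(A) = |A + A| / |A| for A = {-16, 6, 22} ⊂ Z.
K = |A + A| / |A| = 6/3 = 2

Enumerate A + A = {a + b : a, b ∈ A}. With |A| = 3, there are |A|^2 = 9 ordered sum pairs; collecting distinct values, A + A = {-32, -10, 6, 12, 28, 44}, so |A + A| = 6. Thus K = 6/3 = 2. For comparison, the minimum possible |A + A| over all 3-element sets is 2·3 − 1 = 5 (so min K = 5/3), attained only by arithmetic progressions.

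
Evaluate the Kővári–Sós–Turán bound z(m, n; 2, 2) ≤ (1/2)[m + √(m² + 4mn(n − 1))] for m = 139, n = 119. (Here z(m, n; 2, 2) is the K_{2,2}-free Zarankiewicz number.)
z(139, 119; 2, 2) ≤ (1/2)[139 + √(139² + 4·139·119·118)] = (1/2)[139 + √7826673] = 1468.3096

Kővári–Sós–Turán: let r_1, ..., r_139 be the row sums and z = Σ r_i the total number of 1s. Each pair of columns can share at most one row with both entries 1 (else a 2×2 all-ones block appears), so Σ_i C(r_i, 2) ≤ C(119, 2) = 7021. By convexity Σ_i C(r_i, 2) ≥ 139·C(z/139, 2) = z(z − 139)/(2·139), giving z² − 139z − 139·119·118 ≤ 0 and hence z ≤ (1/2)[139 + √(19321 + 4·1951838)] = (1/2)[139 + √7826673] ≈ (1/2)(139 + 2797.6192) = 1468.3096.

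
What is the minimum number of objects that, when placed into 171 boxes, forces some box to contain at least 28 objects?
n = (28 − 1)·171 + 1 = 4618

By the generalised pigeonhole principle, to guarantee some box contains ≥ r objects we need more than (r − 1) · k objects total. Threshold: n = (r − 1) · k + 1. With r = 28 and k = 171: n = 27 · 171 + 1 = 4617 + 1 = 4618. For n = 4617 = 27 · 171, we can put exactly 27 objects in every box, avoiding 28 in any single one — so 4618 is tight.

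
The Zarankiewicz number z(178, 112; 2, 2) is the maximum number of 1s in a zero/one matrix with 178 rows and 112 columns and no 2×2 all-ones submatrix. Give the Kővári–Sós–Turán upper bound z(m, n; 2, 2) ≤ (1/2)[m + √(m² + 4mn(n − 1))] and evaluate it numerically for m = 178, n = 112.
z(178, 112; 2, 2) ≤ (1/2)[178 + √(178² + 4·178·112·111)] = (1/2)[178 + √8883268] = 1579.2406

Kővári–Sós–Turán: let r_1, ..., r_178 be the row sums and z = Σ r_i the total number of 1s. Each pair of columns can share at most one row with both entries 1 (else a 2×2 all-ones block appears), so Σ_i C(r_i, 2) ≤ C(112, 2) = 6216. By convexity Σ_i C(r_i, 2) ≥ 178·C(z/178, 2) = z(z − 178)/(2·178), giving z² − 178z − 178·112·111 ≤ 0 and hence z ≤ (1/2)[178 + √(31684 + 4·2212896)] = (1/2)[178 + √8883268] ≈ (1/2)(178 + 2980.4812) = 1579.2406.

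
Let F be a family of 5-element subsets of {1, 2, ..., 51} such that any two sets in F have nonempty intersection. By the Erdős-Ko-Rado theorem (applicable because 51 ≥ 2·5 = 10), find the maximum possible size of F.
max |F| = C(50, 4) = 230300

The Erdős-Ko-Rado theorem states: for n ≥ 2k, an intersecting family of k-subsets of an n-element set has size at most C(n − 1, k − 1), with equality for 'star' families {A ⊆ [n] : |A| = k, i ∈ A} (fix an element i). For n = 51, k = 5: C(50, 4) = 230300.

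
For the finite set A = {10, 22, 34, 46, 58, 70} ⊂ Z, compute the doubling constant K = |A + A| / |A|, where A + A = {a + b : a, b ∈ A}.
K = |A + A| / |A| = 11/6

Enumerate A + A = {a + b : a, b ∈ A}. With |A| = 6, there are |A|^2 = 36 ordered sum pairs; collecting distinct values, A + A = {20, 32, 44, 56, 68, 80, 92, 104, 116, 128, 140}, so |A + A| = 11. Thus K = 11/6. Here |A + A| = 2|A| − 1 = 11, the minimum possible — so K = 11/6 is minimal, which holds iff A is an arithmetic progression.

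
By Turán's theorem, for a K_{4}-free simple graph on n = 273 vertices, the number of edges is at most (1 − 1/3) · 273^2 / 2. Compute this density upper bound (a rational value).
Turán density bound = (2/3) · 273^2/2 = 24843

Turán's theorem: ex(n, K_{r+1}) is achieved by the complete r-partite Turán graph T(n, r) with parts as balanced as possible, and is at most (1 − 1/r) · n^2/2. For r = 3, n = 273: the density bound is (2/3) · 74529/2 = 24843. Since 3 ∣ 273, the Turán graph T(273, 3) has parts of equal size 91, and its edge count e(T(273, 3)) = 24843 attains the density bound exactly.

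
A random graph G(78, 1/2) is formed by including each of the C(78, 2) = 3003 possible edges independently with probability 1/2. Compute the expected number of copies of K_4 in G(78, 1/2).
E[# K_4] = C(78, 4) · (1/2)^C(4, 2) = 1426425 / 2^6 = 22287.890625

For each 4-subset S of vertices (there are C(78, 4) = 1426425 such S), let X_S = 1 if S induces a K_4 (all C(4, 2) = 6 edges present). Then P(X_S = 1) = (1/2)^6 = 1/64. By linearity of expectation, E[# K_4] = C(78, 4) · (1/2)^6 = 1426425 / 64 = 22287.890625.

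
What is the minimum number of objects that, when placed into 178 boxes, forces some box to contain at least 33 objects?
n = (33 − 1)·178 + 1 = 5697

By the generalised pigeonhole principle, to guarantee some box contains ≥ r objects we need more than (r − 1) · k objects total. Threshold: n = (r − 1) · k + 1. With r = 33 and k = 178: n = 32 · 178 + 1 = 5696 + 1 = 5697. For n = 5696 = 32 · 178, we can put exactly 32 objects in every box, avoiding 33 in any single one — so 5697 is tight.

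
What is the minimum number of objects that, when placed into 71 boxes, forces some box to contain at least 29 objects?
n = (29 − 1)·71 + 1 = 1989

By the generalised pigeonhole principle, to guarantee some box contains ≥ r objects we need more than (r − 1) · k objects total. Threshold: n = (r − 1) · k + 1. With r = 29 and k = 71: n = 28 · 71 + 1 = 1988 + 1 = 1989. For n = 1988 = 28 · 71, we can put exactly 28 objects in every box, avoiding 29 in any single one — so 1989 is tight.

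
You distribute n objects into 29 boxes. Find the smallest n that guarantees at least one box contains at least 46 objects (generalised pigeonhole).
n = (46 − 1)·29 + 1 = 1306

By the generalised pigeonhole principle, to guarantee some box contains ≥ r objects we need more than (r − 1) · k objects total. Threshold: n = (r − 1) · k + 1. With r = 46 and k = 29: n = 45 · 29 + 1 = 1305 + 1 = 1306. For n = 1305 = 45 · 29, we can put exactly 45 objects in every box, avoiding 46 in any single one — so 1306 is tight.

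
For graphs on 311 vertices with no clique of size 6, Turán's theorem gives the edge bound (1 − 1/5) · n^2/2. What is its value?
Turán density bound = (4/5) · 311^2/2 = 193442/5 ≈ 38688.4

Turán's theorem: ex(n, K_{r+1}) is achieved by the complete r-partite Turán graph T(n, r) with parts as balanced as possible, and is at most (1 − 1/r) · n^2/2. For r = 5, n = 311: the density bound is (4/5) · 96721/2 = 193442/5 ≈ 38688.4. The integer-valued extremum is e(T(311, 5)) = 38688, which is strictly less than the density bound 193442/5 since 5 ∤ 311 (the parts of T(311, 5) cannot all be equal).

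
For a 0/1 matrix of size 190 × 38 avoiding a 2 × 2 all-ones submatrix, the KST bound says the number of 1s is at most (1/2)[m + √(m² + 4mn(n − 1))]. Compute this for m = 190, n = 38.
z(190, 38; 2, 2) ≤ (1/2)[190 + √(190² + 4·190·38·37)] = (1/2)[190 + √1104660] = 620.514

Kővári–Sós–Turán: let r_1, ..., r_190 be the row sums and z = Σ r_i the total number of 1s. Each pair of columns can share at most one row with both entries 1 (else a 2×2 all-ones block appears), so Σ_i C(r_i, 2) ≤ C(38, 2) = 703. By convexity Σ_i C(r_i, 2) ≥ 190·C(z/190, 2) = z(z − 190)/(2·190), giving z² − 190z − 190·38·37 ≤ 0 and hence z ≤ (1/2)[190 + √(36100 + 4·267140)] = (1/2)[190 + √1104660] ≈ (1/2)(190 + 1051.0281) = 620.514.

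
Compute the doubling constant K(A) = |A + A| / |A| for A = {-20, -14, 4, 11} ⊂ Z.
K = |A + A| / |A| = 10/4 = 5/2

Enumerate A + A = {a + b : a, b ∈ A}. With |A| = 4, there are |A|^2 = 16 ordered sum pairs; collecting distinct values, A + A = {-40, -34, -28, -16, -10, -9, -3, 8, 15, 22}, so |A + A| = 10. Thus K = 10/4 = 5/2. For comparison, the minimum possible |A + A| over all 4-element sets is 2·4 − 1 = 7 (so min K = 7/4), attained only by arithmetic progressions.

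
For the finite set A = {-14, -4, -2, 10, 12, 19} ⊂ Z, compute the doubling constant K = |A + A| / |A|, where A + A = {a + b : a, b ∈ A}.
K = |A + A| / |A| = 19/6

Enumerate A + A = {a + b : a, b ∈ A}. With |A| = 6, there are |A|^2 = 36 ordered sum pairs; collecting distinct values, A + A = {-28, -18, -16, -8, -6, -4, -2, 5, 6, 8, 10, 15, 17, 20, 22, 24, 29, 31, 38}, so |A + A| = 19. Thus K = 19/6. For comparison, the minimum possible |A + A| over all 6-element sets is 2·6 − 1 = 11 (so min K = 11/6), attained only by arithmetic progressions.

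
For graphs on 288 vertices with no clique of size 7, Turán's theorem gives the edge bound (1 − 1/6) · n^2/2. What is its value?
Turán density bound = (5/6) · 288^2/2 = 34560

Turán's theorem: ex(n, K_{r+1}) is achieved by the complete r-partite Turán graph T(n, r) with parts as balanced as possible, and is at most (1 − 1/r) · n^2/2. For r = 6, n = 288: the density bound is (5/6) · 82944/2 = 34560. Since 6 ∣ 288, the Turán graph T(288, 6) has parts of equal size 48, and its edge count e(T(288, 6)) = 34560 attains the density bound exactly.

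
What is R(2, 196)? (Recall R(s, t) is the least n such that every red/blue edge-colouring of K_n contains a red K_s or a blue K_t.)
R(2, 196) = 196

R(2, k) = k for all k ≥ 2: in a 2-colouring of K_k, either some edge is red (a red K_2) or all edges are blue (a blue K_k). And K_{195} coloured all-blue has no blue K_196, so R(2, 196) > 195. Hence R(2, 196) = 196.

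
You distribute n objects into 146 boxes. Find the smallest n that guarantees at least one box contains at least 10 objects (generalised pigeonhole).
n = (10 − 1)·146 + 1 = 1315

By the generalised pigeonhole principle, to guarantee some box contains ≥ r objects we need more than (r − 1) · k objects total. Threshold: n = (r − 1) · k + 1. With r = 10 and k = 146: n = 9 · 146 + 1 = 1314 + 1 = 1315. For n = 1314 = 9 · 146, we can put exactly 9 objects in every box, avoiding 10 in any single one — so 1315 is tight.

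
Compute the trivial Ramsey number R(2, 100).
R(2, 100) = 100

R(2, k) = k for all k ≥ 2: in a 2-colouring of K_k, either some edge is red (a red K_2) or all edges are blue (a blue K_k). And K_{99} coloured all-blue has no blue K_100, so R(2, 100) > 99. Hence R(2, 100) = 100.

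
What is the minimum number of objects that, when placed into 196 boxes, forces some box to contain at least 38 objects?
n = (38 − 1)·196 + 1 = 7253

By the generalised pigeonhole principle, to guarantee some box contains ≥ r objects we need more than (r − 1) · k objects total. Threshold: n = (r − 1) · k + 1. With r = 38 and k = 196: n = 37 · 196 + 1 = 7252 + 1 = 7253. For n = 7252 = 37 · 196, we can put exactly 37 objects in every box, avoiding 38 in any single one — so 7253 is tight.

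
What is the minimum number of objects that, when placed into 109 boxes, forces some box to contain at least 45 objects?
n = (45 − 1)·109 + 1 = 4797

By the generalised pigeonhole principle, to guarantee some box contains ≥ r objects we need more than (r − 1) · k objects total. Threshold: n = (r − 1) · k + 1. With r = 45 and k = 109: n = 44 · 109 + 1 = 4796 + 1 = 4797. For n = 4796 = 44 · 109, we can put exactly 44 objects in every box, avoiding 45 in any single one — so 4797 is tight.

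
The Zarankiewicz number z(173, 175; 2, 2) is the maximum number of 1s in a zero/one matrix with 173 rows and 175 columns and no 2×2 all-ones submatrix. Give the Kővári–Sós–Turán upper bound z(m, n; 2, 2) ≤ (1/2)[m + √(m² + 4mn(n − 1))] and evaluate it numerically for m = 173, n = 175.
z(173, 175; 2, 2) ≤ (1/2)[173 + √(173² + 4·173·175·174)] = (1/2)[173 + √21101329] = 2383.3091

Kővári–Sós–Turán: let r_1, ..., r_173 be the row sums and z = Σ r_i the total number of 1s. Each pair of columns can share at most one row with both entries 1 (else a 2×2 all-ones block appears), so Σ_i C(r_i, 2) ≤ C(175, 2) = 15225. By convexity Σ_i C(r_i, 2) ≥ 173·C(z/173, 2) = z(z − 173)/(2·173), giving z² − 173z − 173·175·174 ≤ 0 and hence z ≤ (1/2)[173 + √(29929 + 4·5267850)] = (1/2)[173 + √21101329] ≈ (1/2)(173 + 4593.6183) = 2383.3091.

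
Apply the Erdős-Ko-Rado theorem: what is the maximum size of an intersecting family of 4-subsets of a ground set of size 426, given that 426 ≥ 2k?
max |F| = C(425, 3) = 12704100

The Erdős-Ko-Rado theorem states: for n ≥ 2k, an intersecting family of k-subsets of an n-element set has size at most C(n − 1, k − 1), with equality for 'star' families {A ⊆ [n] : |A| = k, i ∈ A} (fix an element i). For n = 426, k = 4: C(425, 3) = 12704100.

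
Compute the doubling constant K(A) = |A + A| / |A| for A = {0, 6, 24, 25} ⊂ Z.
K = |A + A| / |A| = 10/4 = 5/2

Enumerate A + A = {a + b : a, b ∈ A}. With |A| = 4, there are |A|^2 = 16 ordered sum pairs; collecting distinct values, A + A = {0, 6, 12, 24, 25, 30, 31, 48, 49, 50}, so |A + A| = 10. Thus K = 10/4 = 5/2. For comparison, the minimum possible |A + A| over all 4-element sets is 2·4 − 1 = 7 (so min K = 7/4), attained only by arithmetic progressions.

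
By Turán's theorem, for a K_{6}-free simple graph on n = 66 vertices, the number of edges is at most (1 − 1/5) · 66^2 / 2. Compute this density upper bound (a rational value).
Turán density bound = (4/5) · 66^2/2 = 8712/5 ≈ 1742.4

Turán's theorem: ex(n, K_{r+1}) is achieved by the complete r-partite Turán graph T(n, r) with parts as balanced as possible, and is at most (1 − 1/r) · n^2/2. For r = 5, n = 66: the density bound is (4/5) · 4356/2 = 8712/5 ≈ 1742.4. The integer-valued extremum is e(T(66, 5)) = 1742, which is strictly less than the density bound 8712/5 since 5 ∤ 66 (the parts of T(66, 5) cannot all be equal).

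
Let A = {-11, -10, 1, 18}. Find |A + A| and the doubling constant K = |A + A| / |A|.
K = |A + A| / |A| = 10/4 = 5/2

Enumerate A + A = {a + b : a, b ∈ A}. With |A| = 4, there are |A|^2 = 16 ordered sum pairs; collecting distinct values, A + A = {-22, -21, -20, -10, -9, 2, 7, 8, 19, 36}, so |A + A| = 10. Thus K = 10/4 = 5/2. For comparison, the minimum possible |A + A| over all 4-element sets is 2·4 − 1 = 7 (so min K = 7/4), attained only by arithmetic progressions.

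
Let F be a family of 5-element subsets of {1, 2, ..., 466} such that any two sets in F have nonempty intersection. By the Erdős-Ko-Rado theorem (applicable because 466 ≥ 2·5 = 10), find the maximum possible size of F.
max |F| = C(465, 4) = 1923014940

Erdős-Ko-Rado (1961): when n ≥ 2k, max |F| = C(n−1, k−1). The bound is attained by the star {A : i ∈ A} for any fixed i ∈ [n]. Here C(466−1, 5−1) = C(465, 4) = 1923014940.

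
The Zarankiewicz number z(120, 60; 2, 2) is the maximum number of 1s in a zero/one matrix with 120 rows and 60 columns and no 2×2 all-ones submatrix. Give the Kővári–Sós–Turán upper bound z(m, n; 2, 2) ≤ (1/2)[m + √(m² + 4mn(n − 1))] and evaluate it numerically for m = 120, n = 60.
z(120, 60; 2, 2) ≤ (1/2)[120 + √(120² + 4·120·60·59)] = (1/2)[120 + √1713600] = 714.5227

Kővári–Sós–Turán: let r_1, ..., r_120 be the row sums and z = Σ r_i the total number of 1s. Each pair of columns can share at most one row with both entries 1 (else a 2×2 all-ones block appears), so Σ_i C(r_i, 2) ≤ C(60, 2) = 1770. By convexity Σ_i C(r_i, 2) ≥ 120·C(z/120, 2) = z(z − 120)/(2·120), giving z² − 120z − 120·60·59 ≤ 0 and hence z ≤ (1/2)[120 + √(14400 + 4·424800)] = (1/2)[120 + √1713600] ≈ (1/2)(120 + 1309.0455) = 714.5227.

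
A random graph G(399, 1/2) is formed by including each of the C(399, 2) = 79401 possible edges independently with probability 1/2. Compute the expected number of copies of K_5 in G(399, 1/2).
E[# K_5] = C(399, 5) · (1/2)^C(5, 2) = 82178367579 / 2^10 ≈ 80252312.088867

For each 5-subset S of vertices (there are C(399, 5) = 82178367579 such S), let X_S = 1 if S induces a K_5 (all C(5, 2) = 10 edges present). Then P(X_S = 1) = (1/2)^10 = 1/1024. By linearity of expectation, E[# K_5] = C(399, 5) · (1/2)^10 = 82178367579 / 1024 ≈ 80252312.088867.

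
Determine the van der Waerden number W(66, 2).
W(66, 2) = 66 + 1 = 67

A 2-term AP is any pair of integers, so a monochromatic 2-AP exists iff some colour is used at least twice. With 66 colours, the colouring i ↦ i on {1, ..., 66} uses each colour once, avoiding any monochromatic pair, so W(66, 2) > 66. For {1, ..., 67}, pigeonhole forces two integers of the same colour, which form a monochromatic 2-AP. Hence W(66, 2) = 67.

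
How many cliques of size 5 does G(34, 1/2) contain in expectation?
E[# K_5] = C(34, 5) · (1/2)^C(5, 2) = 278256 / 2^10 = 17391/64 = 271.734375

For each 5-subset S of vertices (there are C(34, 5) = 278256 such S), let X_S = 1 if S induces a K_5 (all C(5, 2) = 10 edges present). Then P(X_S = 1) = (1/2)^10 = 1/1024. By linearity of expectation, E[# K_5] = C(34, 5) · (1/2)^10 = 278256 / 1024 = 17391/64 = 271.734375.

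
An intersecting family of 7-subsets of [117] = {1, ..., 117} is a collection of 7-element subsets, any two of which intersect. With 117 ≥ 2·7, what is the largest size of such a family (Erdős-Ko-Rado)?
max |F| = C(116, 6) = 2967205528

The Erdős-Ko-Rado theorem states: for n ≥ 2k, an intersecting family of k-subsets of an n-element set has size at most C(n − 1, k − 1), with equality for 'star' families {A ⊆ [n] : |A| = k, i ∈ A} (fix an element i). For n = 117, k = 7: C(116, 6) = 2967205528.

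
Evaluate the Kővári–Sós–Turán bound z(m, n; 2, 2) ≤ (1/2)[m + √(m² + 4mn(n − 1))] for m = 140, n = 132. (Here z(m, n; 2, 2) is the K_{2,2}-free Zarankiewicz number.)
z(140, 132; 2, 2) ≤ (1/2)[140 + √(140² + 4·140·132·131)] = (1/2)[140 + √9703120] = 1627.4916

Kővári–Sós–Turán: let r_1, ..., r_140 be the row sums and z = Σ r_i the total number of 1s. Each pair of columns can share at most one row with both entries 1 (else a 2×2 all-ones block appears), so Σ_i C(r_i, 2) ≤ C(132, 2) = 8646. By convexity Σ_i C(r_i, 2) ≥ 140·C(z/140, 2) = z(z − 140)/(2·140), giving z² − 140z − 140·132·131 ≤ 0 and hence z ≤ (1/2)[140 + √(19600 + 4·2420880)] = (1/2)[140 + √9703120] ≈ (1/2)(140 + 3114.9831) = 1627.4916.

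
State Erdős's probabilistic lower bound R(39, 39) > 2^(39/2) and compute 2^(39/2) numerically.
2^(39/2) = 741455.2002; so R(39, 39) > 741455.2002

Colour each edge of K_n uniformly at random with red/blue. The expected number of monochromatic K_39 is C(n, 39) · 2 · 2^(−C(39,2)). If C(n, 39) · 2^(1 − C(39,2)) < 1, then with positive probability no monochromatic K_39 exists, so R(39, 39) > n. The standard estimate C(n, 39) ≤ n^39/39! shows this inequality holds whenever n ≤ 2^(39/2) (since 39! · 2^(C(39,2) − 1) > 2^(39^2/2) ≥ n^39). Hence R(39, 39) > 2^(39/2) = 741455.2002.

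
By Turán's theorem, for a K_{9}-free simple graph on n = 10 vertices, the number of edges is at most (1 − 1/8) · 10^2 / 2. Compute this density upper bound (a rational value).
Turán density bound = (7/8) · 10^2/2 = 175/4 ≈ 43.75

Turán's theorem: ex(n, K_{r+1}) is achieved by the complete r-partite Turán graph T(n, r) with parts as balanced as possible, and is at most (1 − 1/r) · n^2/2. For r = 8, n = 10: the density bound is (7/8) · 100/2 = 175/4 ≈ 43.75. The integer-valued extremum is e(T(10, 8)) = 43, which is strictly less than the density bound 175/4 since 8 ∤ 10 (the parts of T(10, 8) cannot all be equal).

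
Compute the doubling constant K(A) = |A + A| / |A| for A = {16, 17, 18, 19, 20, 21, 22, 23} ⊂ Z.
K = |A + A| / |A| = 15/8

Enumerate A + A = {a + b : a, b ∈ A}. With |A| = 8, there are |A|^2 = 64 ordered sum pairs; collecting distinct values, A + A = {32, 33, 34, 35, 36, 37, 38, 39, 40, 41, 42, 43, 44, 45, 46}, so |A + A| = 15. Thus K = 15/8. Here |A + A| = 2|A| − 1 = 15, the minimum possible — so K = 15/8 is minimal, which holds iff A is an arithmetic progression.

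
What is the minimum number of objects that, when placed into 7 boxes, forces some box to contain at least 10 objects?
n = (10 − 1)·7 + 1 = 64

By the generalised pigeonhole principle, to guarantee some box contains ≥ r objects we need more than (r − 1) · k objects total. Threshold: n = (r − 1) · k + 1. With r = 10 and k = 7: n = 9 · 7 + 1 = 63 + 1 = 64. For n = 63 = 9 · 7, we can put exactly 9 objects in every box, avoiding 10 in any single one — so 64 is tight.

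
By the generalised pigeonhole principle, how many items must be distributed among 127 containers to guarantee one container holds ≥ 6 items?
n = (6 − 1)·127 + 1 = 636

By the generalised pigeonhole principle, to guarantee some box contains ≥ r objects we need more than (r − 1) · k objects total. Threshold: n = (r − 1) · k + 1. With r = 6 and k = 127: n = 5 · 127 + 1 = 635 + 1 = 636. For n = 635 = 5 · 127, we can put exactly 5 objects in every box, avoiding 6 in any single one — so 636 is tight.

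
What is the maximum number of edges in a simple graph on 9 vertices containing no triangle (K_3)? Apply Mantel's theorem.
ex(9, K_3) = ⌊9^2/4⌋ = 20

Mantel (1907): a triangle-free graph on n vertices has at most ⌊n^2/4⌋ edges, with equality for the complete bipartite graph K_{⌊n/2⌋, ⌈n/2⌉}. For n = 9: ⌊9^2/4⌋ = ⌊81/4⌋ = 20. The extremal graph is K_{4, 5}, which has 4·5 = 20 edges.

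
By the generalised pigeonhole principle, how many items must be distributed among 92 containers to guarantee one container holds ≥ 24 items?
n = (24 − 1)·92 + 1 = 2117

By the generalised pigeonhole principle, to guarantee some box contains ≥ r objects we need more than (r − 1) · k objects total. Threshold: n = (r − 1) · k + 1. With r = 24 and k = 92: n = 23 · 92 + 1 = 2116 + 1 = 2117. For n = 2116 = 23 · 92, we can put exactly 23 objects in every box, avoiding 24 in any single one — so 2117 is tight.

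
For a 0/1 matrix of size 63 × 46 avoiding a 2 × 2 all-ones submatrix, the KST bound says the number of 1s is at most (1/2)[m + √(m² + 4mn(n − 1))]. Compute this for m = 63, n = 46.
z(63, 46; 2, 2) ≤ (1/2)[63 + √(63² + 4·63·46·45)] = (1/2)[63 + √525609] = 393.9945

Kővári–Sós–Turán: let r_1, ..., r_63 be the row sums and z = Σ r_i the total number of 1s. Each pair of columns can share at most one row with both entries 1 (else a 2×2 all-ones block appears), so Σ_i C(r_i, 2) ≤ C(46, 2) = 1035. By convexity Σ_i C(r_i, 2) ≥ 63·C(z/63, 2) = z(z − 63)/(2·63), giving z² − 63z − 63·46·45 ≤ 0 and hence z ≤ (1/2)[63 + √(3969 + 4·130410)] = (1/2)[63 + √525609] ≈ (1/2)(63 + 724.989) = 393.9945.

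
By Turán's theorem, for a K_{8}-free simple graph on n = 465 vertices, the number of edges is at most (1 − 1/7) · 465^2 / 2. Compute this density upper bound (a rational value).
Turán density bound = (6/7) · 465^2/2 = 648675/7 ≈ 92667.8571

Turán's theorem: ex(n, K_{r+1}) is achieved by the complete r-partite Turán graph T(n, r) with parts as balanced as possible, and is at most (1 − 1/r) · n^2/2. For r = 7, n = 465: the density bound is (6/7) · 216225/2 = 648675/7 ≈ 92667.8571. The integer-valued extremum is e(T(465, 7)) = 92667, which is strictly less than the density bound 648675/7 since 7 ∤ 465 (the parts of T(465, 7) cannot all be equal).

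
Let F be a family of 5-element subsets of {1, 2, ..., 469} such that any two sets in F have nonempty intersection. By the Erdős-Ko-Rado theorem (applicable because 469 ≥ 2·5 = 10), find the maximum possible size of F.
max |F| = C(468, 4) = 1973287485

The Erdős-Ko-Rado theorem states: for n ≥ 2k, an intersecting family of k-subsets of an n-element set has size at most C(n − 1, k − 1), with equality for 'star' families {A ⊆ [n] : |A| = k, i ∈ A} (fix an element i). For n = 469, k = 5: C(468, 4) = 1973287485.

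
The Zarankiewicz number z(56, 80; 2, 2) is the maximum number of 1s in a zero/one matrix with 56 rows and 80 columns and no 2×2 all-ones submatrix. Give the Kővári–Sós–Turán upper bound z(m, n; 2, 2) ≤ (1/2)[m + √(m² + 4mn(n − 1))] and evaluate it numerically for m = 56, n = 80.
z(56, 80; 2, 2) ≤ (1/2)[56 + √(56² + 4·56·80·79)] = (1/2)[56 + √1418816] = 623.5703

Kővári–Sós–Turán: let r_1, ..., r_56 be the row sums and z = Σ r_i the total number of 1s. Each pair of columns can share at most one row with both entries 1 (else a 2×2 all-ones block appears), so Σ_i C(r_i, 2) ≤ C(80, 2) = 3160. By convexity Σ_i C(r_i, 2) ≥ 56·C(z/56, 2) = z(z − 56)/(2·56), giving z² − 56z − 56·80·79 ≤ 0 and hence z ≤ (1/2)[56 + √(3136 + 4·353920)] = (1/2)[56 + √1418816] ≈ (1/2)(56 + 1191.1406) = 623.5703.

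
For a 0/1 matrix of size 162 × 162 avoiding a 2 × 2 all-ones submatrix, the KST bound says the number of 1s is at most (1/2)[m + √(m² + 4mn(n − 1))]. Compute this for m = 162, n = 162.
z(162, 162; 2, 2) ≤ (1/2)[162 + √(162² + 4·162·162·161)] = (1/2)[162 + √16927380] = 2138.1449

Kővári–Sós–Turán: let r_1, ..., r_162 be the row sums and z = Σ r_i the total number of 1s. Each pair of columns can share at most one row with both entries 1 (else a 2×2 all-ones block appears), so Σ_i C(r_i, 2) ≤ C(162, 2) = 13041. By convexity Σ_i C(r_i, 2) ≥ 162·C(z/162, 2) = z(z − 162)/(2·162), giving z² − 162z − 162·162·161 ≤ 0 and hence z ≤ (1/2)[162 + √(26244 + 4·4225284)] = (1/2)[162 + √16927380] ≈ (1/2)(162 + 4114.2897) = 2138.1449.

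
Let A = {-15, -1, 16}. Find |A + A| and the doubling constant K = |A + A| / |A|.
K = |A + A| / |A| = 6/3 = 2

Enumerate A + A = {a + b : a, b ∈ A}. With |A| = 3, there are |A|^2 = 9 ordered sum pairs; collecting distinct values, A + A = {-30, -16, -2, 1, 15, 32}, so |A + A| = 6. Thus K = 6/3 = 2. For comparison, the minimum possible |A + A| over all 3-element sets is 2·3 − 1 = 5 (so min K = 5/3), attained only by arithmetic progressions.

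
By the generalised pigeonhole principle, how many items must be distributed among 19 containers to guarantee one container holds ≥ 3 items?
n = (3 − 1)·19 + 1 = 39

By the generalised pigeonhole principle, to guarantee some box contains ≥ r objects we need more than (r − 1) · k objects total. Threshold: n = (r − 1) · k + 1. With r = 3 and k = 19: n = 2 · 19 + 1 = 38 + 1 = 39. For n = 38 = 2 · 19, we can put exactly 2 objects in every box, avoiding 3 in any single one — so 39 is tight.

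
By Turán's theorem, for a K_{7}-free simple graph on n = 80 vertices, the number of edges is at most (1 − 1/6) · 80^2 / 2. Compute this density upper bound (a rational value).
Turán density bound = (5/6) · 80^2/2 = 8000/3 ≈ 2666.6667

Turán's theorem: ex(n, K_{r+1}) is achieved by the complete r-partite Turán graph T(n, r) with parts as balanced as possible, and is at most (1 − 1/r) · n^2/2. For r = 6, n = 80: the density bound is (5/6) · 6400/2 = 8000/3 ≈ 2666.6667. The integer-valued extremum is e(T(80, 6)) = 2666, which is strictly less than the density bound 8000/3 since 6 ∤ 80 (the parts of T(80, 6) cannot all be equal).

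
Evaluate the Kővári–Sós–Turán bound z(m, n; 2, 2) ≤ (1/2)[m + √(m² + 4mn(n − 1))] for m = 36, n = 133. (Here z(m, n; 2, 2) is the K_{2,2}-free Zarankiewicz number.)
z(36, 133; 2, 2) ≤ (1/2)[36 + √(36² + 4·36·133·132)] = (1/2)[36 + √2529360] = 813.1981

Kővári–Sós–Turán: let r_1, ..., r_36 be the row sums and z = Σ r_i the total number of 1s. Each pair of columns can share at most one row with both entries 1 (else a 2×2 all-ones block appears), so Σ_i C(r_i, 2) ≤ C(133, 2) = 8778. By convexity Σ_i C(r_i, 2) ≥ 36·C(z/36, 2) = z(z − 36)/(2·36), giving z² − 36z − 36·133·132 ≤ 0 and hence z ≤ (1/2)[36 + √(1296 + 4·632016)] = (1/2)[36 + √2529360] ≈ (1/2)(36 + 1590.3962) = 813.1981.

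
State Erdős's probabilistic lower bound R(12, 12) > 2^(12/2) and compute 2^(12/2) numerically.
2^(12/2) = 64; so R(12, 12) > 64

Colour each edge of K_n uniformly at random with red/blue. The expected number of monochromatic K_12 is C(n, 12) · 2 · 2^(−C(12,2)). If C(n, 12) · 2^(1 − C(12,2)) < 1, then with positive probability no monochromatic K_12 exists, so R(12, 12) > n. The standard estimate C(n, 12) ≤ n^12/12! shows this inequality holds whenever n ≤ 2^(12/2) (since 12! · 2^(C(12,2) − 1) > 2^(12^2/2) ≥ n^12). Hence R(12, 12) > 2^(12/2) = 64.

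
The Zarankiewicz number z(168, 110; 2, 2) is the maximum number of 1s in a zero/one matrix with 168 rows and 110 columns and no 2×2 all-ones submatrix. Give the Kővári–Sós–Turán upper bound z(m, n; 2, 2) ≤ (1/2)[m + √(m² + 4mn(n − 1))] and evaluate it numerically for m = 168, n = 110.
z(168, 110; 2, 2) ≤ (1/2)[168 + √(168² + 4·168·110·109)] = (1/2)[168 + √8085504] = 1505.751

Kővári–Sós–Turán: let r_1, ..., r_168 be the row sums and z = Σ r_i the total number of 1s. Each pair of columns can share at most one row with both entries 1 (else a 2×2 all-ones block appears), so Σ_i C(r_i, 2) ≤ C(110, 2) = 5995. By convexity Σ_i C(r_i, 2) ≥ 168·C(z/168, 2) = z(z − 168)/(2·168), giving z² − 168z − 168·110·109 ≤ 0 and hence z ≤ (1/2)[168 + √(28224 + 4·2014320)] = (1/2)[168 + √8085504] ≈ (1/2)(168 + 2843.5021) = 1505.751.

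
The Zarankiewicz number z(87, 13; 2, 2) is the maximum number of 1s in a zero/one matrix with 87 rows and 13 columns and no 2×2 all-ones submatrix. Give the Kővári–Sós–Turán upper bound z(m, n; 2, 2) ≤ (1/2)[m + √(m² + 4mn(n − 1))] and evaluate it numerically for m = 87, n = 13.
z(87, 13; 2, 2) ≤ (1/2)[87 + √(87² + 4·87·13·12)] = (1/2)[87 + √61857] = 167.8553

Kővári–Sós–Turán: let r_1, ..., r_87 be the row sums and z = Σ r_i the total number of 1s. Each pair of columns can share at most one row with both entries 1 (else a 2×2 all-ones block appears), so Σ_i C(r_i, 2) ≤ C(13, 2) = 78. By convexity Σ_i C(r_i, 2) ≥ 87·C(z/87, 2) = z(z − 87)/(2·87), giving z² − 87z − 87·13·12 ≤ 0 and hence z ≤ (1/2)[87 + √(7569 + 4·13572)] = (1/2)[87 + √61857] ≈ (1/2)(87 + 248.7107) = 167.8553.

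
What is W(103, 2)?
W(103, 2) = 103 + 1 = 104

A 2-term AP is any pair of integers, so a monochromatic 2-AP exists iff some colour is used at least twice. With 103 colours, the colouring i ↦ i on {1, ..., 103} uses each colour once, avoiding any monochromatic pair, so W(103, 2) > 103. For {1, ..., 104}, pigeonhole forces two integers of the same colour, which form a monochromatic 2-AP. Hence W(103, 2) = 104.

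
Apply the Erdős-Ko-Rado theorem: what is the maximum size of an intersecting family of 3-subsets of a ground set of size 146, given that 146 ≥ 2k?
max |F| = C(145, 2) = 10440

The Erdős-Ko-Rado theorem states: for n ≥ 2k, an intersecting family of k-subsets of an n-element set has size at most C(n − 1, k − 1), with equality for 'star' families {A ⊆ [n] : |A| = k, i ∈ A} (fix an element i). For n = 146, k = 3: C(145, 2) = 10440.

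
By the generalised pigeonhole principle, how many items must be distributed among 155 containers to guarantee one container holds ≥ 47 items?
n = (47 − 1)·155 + 1 = 7131

By the generalised pigeonhole principle, to guarantee some box contains ≥ r objects we need more than (r − 1) · k objects total. Threshold: n = (r − 1) · k + 1. With r = 47 and k = 155: n = 46 · 155 + 1 = 7130 + 1 = 7131. For n = 7130 = 46 · 155, we can put exactly 46 objects in every box, avoiding 47 in any single one — so 7131 is tight.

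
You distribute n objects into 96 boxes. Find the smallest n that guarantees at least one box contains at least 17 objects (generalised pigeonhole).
n = (17 − 1)·96 + 1 = 1537

By the generalised pigeonhole principle, to guarantee some box contains ≥ r objects we need more than (r − 1) · k objects total. Threshold: n = (r − 1) · k + 1. With r = 17 and k = 96: n = 16 · 96 + 1 = 1536 + 1 = 1537. For n = 1536 = 16 · 96, we can put exactly 16 objects in every box, avoiding 17 in any single one — so 1537 is tight.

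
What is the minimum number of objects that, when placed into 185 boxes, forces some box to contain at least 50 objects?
n = (50 − 1)·185 + 1 = 9066

By the generalised pigeonhole principle, to guarantee some box contains ≥ r objects we need more than (r − 1) · k objects total. Threshold: n = (r − 1) · k + 1. With r = 50 and k = 185: n = 49 · 185 + 1 = 9065 + 1 = 9066. For n = 9065 = 49 · 185, we can put exactly 49 objects in every box, avoiding 50 in any single one — so 9066 is tight.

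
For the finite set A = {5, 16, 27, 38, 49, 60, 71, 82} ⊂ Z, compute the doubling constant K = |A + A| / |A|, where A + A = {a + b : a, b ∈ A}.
K = |A + A| / |A| = 15/8

Enumerate A + A = {a + b : a, b ∈ A}. With |A| = 8, there are |A|^2 = 64 ordered sum pairs; collecting distinct values, A + A = {10, 21, 32, 43, 54, 65, 76, 87, 98, 109, 120, 131, 142, 153, 164}, so |A + A| = 15. Thus K = 15/8. Here |A + A| = 2|A| − 1 = 15, the minimum possible — so K = 15/8 is minimal, which holds iff A is an arithmetic progression.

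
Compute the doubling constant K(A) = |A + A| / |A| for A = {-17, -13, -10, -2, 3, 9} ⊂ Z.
K = |A + A| / |A| = 20/6 = 10/3

Enumerate A + A = {a + b : a, b ∈ A}. With |A| = 6, there are |A|^2 = 36 ordered sum pairs; collecting distinct values, A + A = {-34, -30, -27, -26, -23, -20, -19, -15, -14, -12, -10, -8, -7, -4, -1, 1, 6, 7, 12, 18}, so |A + A| = 20. Thus K = 20/6 = 10/3. For comparison, the minimum possible |A + A| over all 6-element sets is 2·6 − 1 = 11 (so min K = 11/6), attained only by arithmetic progressions.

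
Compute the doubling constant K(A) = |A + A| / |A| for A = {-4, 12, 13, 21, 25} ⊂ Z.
K = |A + A| / |A| = 15/5 = 3

Enumerate A + A = {a + b : a, b ∈ A}. With |A| = 5, there are |A|^2 = 25 ordered sum pairs; collecting distinct values, A + A = {-8, 8, 9, 17, 21, 24, 25, 26, 33, 34, 37, 38, 42, 46, 50}, so |A + A| = 15. Thus K = 15/5 = 3. For comparison, the minimum possible |A + A| over all 5-element sets is 2·5 − 1 = 9 (so min K = 9/5), attained only by arithmetic progressions.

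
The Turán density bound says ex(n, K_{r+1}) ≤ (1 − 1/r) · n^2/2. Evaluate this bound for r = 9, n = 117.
Turán density bound = (8/9) · 117^2/2 = 6084

Turán's theorem: ex(n, K_{r+1}) is achieved by the complete r-partite Turán graph T(n, r) with parts as balanced as possible, and is at most (1 − 1/r) · n^2/2. For r = 9, n = 117: the density bound is (8/9) · 13689/2 = 6084. Since 9 ∣ 117, the Turán graph T(117, 9) has parts of equal size 13, and its edge count e(T(117, 9)) = 6084 attains the density bound exactly.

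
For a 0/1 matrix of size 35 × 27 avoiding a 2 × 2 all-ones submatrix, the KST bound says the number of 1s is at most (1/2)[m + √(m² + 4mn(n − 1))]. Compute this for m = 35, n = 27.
z(35, 27; 2, 2) ≤ (1/2)[35 + √(35² + 4·35·27·26)] = (1/2)[35 + √99505] = 175.2221

Kővári–Sós–Turán: let r_1, ..., r_35 be the row sums and z = Σ r_i the total number of 1s. Each pair of columns can share at most one row with both entries 1 (else a 2×2 all-ones block appears), so Σ_i C(r_i, 2) ≤ C(27, 2) = 351. By convexity Σ_i C(r_i, 2) ≥ 35·C(z/35, 2) = z(z − 35)/(2·35), giving z² − 35z − 35·27·26 ≤ 0 and hence z ≤ (1/2)[35 + √(1225 + 4·24570)] = (1/2)[35 + √99505] ≈ (1/2)(35 + 315.4441) = 175.2221.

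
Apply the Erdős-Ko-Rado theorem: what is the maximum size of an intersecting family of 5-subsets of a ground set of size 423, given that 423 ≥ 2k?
max |F| = C(422, 4) = 1302706615

Erdős-Ko-Rado (1961): when n ≥ 2k, max |F| = C(n−1, k−1). The bound is attained by the star {A : i ∈ A} for any fixed i ∈ [n]. Here C(423−1, 5−1) = C(422, 4) = 1302706615.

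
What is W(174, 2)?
W(174, 2) = 174 + 1 = 175

A 2-term AP is any pair of integers, so a monochromatic 2-AP exists iff some colour is used at least twice. With 174 colours, the colouring i ↦ i on {1, ..., 174} uses each colour once, avoiding any monochromatic pair, so W(174, 2) > 174. For {1, ..., 175}, pigeonhole forces two integers of the same colour, which form a monochromatic 2-AP. Hence W(174, 2) = 175.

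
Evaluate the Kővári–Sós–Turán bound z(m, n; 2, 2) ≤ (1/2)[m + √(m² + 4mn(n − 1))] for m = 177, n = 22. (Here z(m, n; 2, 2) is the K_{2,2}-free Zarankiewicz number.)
z(177, 22; 2, 2) ≤ (1/2)[177 + √(177² + 4·177·22·21)] = (1/2)[177 + √358425] = 387.843

Kővári–Sós–Turán: let r_1, ..., r_177 be the row sums and z = Σ r_i the total number of 1s. Each pair of columns can share at most one row with both entries 1 (else a 2×2 all-ones block appears), so Σ_i C(r_i, 2) ≤ C(22, 2) = 231. By convexity Σ_i C(r_i, 2) ≥ 177·C(z/177, 2) = z(z − 177)/(2·177), giving z² − 177z − 177·22·21 ≤ 0 and hence z ≤ (1/2)[177 + √(31329 + 4·81774)] = (1/2)[177 + √358425] ≈ (1/2)(177 + 598.6861) = 387.843.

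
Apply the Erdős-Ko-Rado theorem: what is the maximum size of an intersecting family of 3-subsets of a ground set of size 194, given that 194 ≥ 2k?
max |F| = C(193, 2) = 18528

The Erdős-Ko-Rado theorem states: for n ≥ 2k, an intersecting family of k-subsets of an n-element set has size at most C(n − 1, k − 1), with equality for 'star' families {A ⊆ [n] : |A| = k, i ∈ A} (fix an element i). For n = 194, k = 3: C(193, 2) = 18528.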